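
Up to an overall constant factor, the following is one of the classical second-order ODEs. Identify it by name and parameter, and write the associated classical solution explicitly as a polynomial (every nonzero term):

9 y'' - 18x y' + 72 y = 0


All three coefficients share the factor 9; dividing through by 9 gives  y'' - 2x y' + 8 y = 0.
This matches the Hermite equation y'' - 2x y' + 2n y = 0 with 2n = 8, so n = 4; the polynomial solution is H_4(x).
With y = sum_k a_k x^k, matching x^k gives (k+2)(k+1) a_{k+2} = 2(k - n) a_k = 2(k - 4) a_k. The right side vanishes at k = 4, so the series with the parity of 4 terminates at degree 4.
Standard normalization: leading coefficient of H_n is 2^n, so a_4 = 2^4 = 16. Work downward with a_k = (k+1)(k+2) a_{k+2} / (2(k - n)):
  a_2 = (3)(4)(16) / (2(2 - 4)) = 192/(-4) = -48
  a_0 = (1)(2)(-48) / (2(0 - 4)) = -96/(-8) = 12
Hence H_4(x) = 16 x^4 - 48 x^2 + 12.

H_4(x); series = 16 x^4 - 48 x^2 + 12


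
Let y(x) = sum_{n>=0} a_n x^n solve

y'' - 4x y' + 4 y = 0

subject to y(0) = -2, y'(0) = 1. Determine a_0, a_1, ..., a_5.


Ansatz: y(x) = sum_{n>=0} a_n x^n, so y'(x) = sum_{n>=1} n a_n x^(n-1) and y''(x) = sum_{n>=2} n(n-1) a_n x^(n-2).
Substitute into P(x) y'' + Q(x) y' + R(x) y = 0 with P(x) = 1, Q(x) = -4x, R(x) = 4, and match powers of x.
Initial conditions: a_0 = -2, a_1 = 1.
Setting the coefficient of each power of x to zero and solving order by order (substituting the coefficients already found):
  x^0: 2 a_2 + 4 a_0 = 0  ->  2 a_2 = -4 a_0 = 8  ->  a_2 = 4
  x^1: 6 a_3 = 0  ->  a_3 = 0
  x^2: 12 a_4 - 4 a_2 = 0  ->  12 a_4 = 4 a_2 = 16  ->  a_4 = 4/3
  x^3: 20 a_5 - 8 a_3 = 0  ->  20 a_5 = 8 a_3 = 0  ->  a_5 = 0
Truncated series: y(x) = -2 + x + 4 x^2 + (4/3) x^4 + O(x^6).

a_0 = -2; a_1 = 1; a_2 = 4; a_3 = 0; a_4 = 4/3; a_5 = 0


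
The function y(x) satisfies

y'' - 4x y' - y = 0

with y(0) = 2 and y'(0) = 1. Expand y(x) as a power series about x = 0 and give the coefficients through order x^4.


Ansatz: y(x) = sum_{n>=0} a_n x^n, so y'(x) = sum_{n>=1} n a_n x^(n-1) and y''(x) = sum_{n>=2} n(n-1) a_n x^(n-2).
Substitute into P(x) y'' + Q(x) y' + R(x) y = 0 with P(x) = 1, Q(x) = -4x, R(x) = -1, and match powers of x.
Initial conditions: a_0 = 2, a_1 = 1.
Setting the coefficient of each power of x to zero and solving order by order (substituting the coefficients already found):
  x^0: 2 a_2 - a_0 = 0  ->  2 a_2 = a_0 = 2  ->  a_2 = 1
  x^1: 6 a_3 - 5 a_1 = 0  ->  6 a_3 = 5 a_1 = 5  ->  a_3 = 5/6
  x^2: 12 a_4 - 9 a_2 = 0  ->  12 a_4 = 9 a_2 = 9  ->  a_4 = 3/4
Truncated series: y(x) = 2 + x + x^2 + (5/6) x^3 + (3/4) x^4 + O(x^5).

a_0 = 2; a_1 = 1; a_2 = 1; a_3 = 5/6; a_4 = 3/4


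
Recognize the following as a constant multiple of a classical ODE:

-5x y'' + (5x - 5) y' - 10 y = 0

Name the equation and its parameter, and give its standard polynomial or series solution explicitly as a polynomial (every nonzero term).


All three coefficients share the factor -5; dividing through by -5 gives  x y'' + (1 - x) y' + 2 y = 0.
This matches the Laguerre equation x y'' + (1 - x) y' + n y = 0 with n = 2; the polynomial solution is L_2(x).
With y = sum_k a_k x^k, matching x^k gives (k+1)k a_{k+1} + (k+1) a_{k+1} - k a_k + n a_k = 0, i.e. (k+1)^2 a_{k+1} = (k - n) a_k = (k - 2) a_k. The right side vanishes at k = 2, so the series terminates at degree 2.
Standard normalization L_n(0) = 1 gives a_0 = 1. Work upward with a_{k+1} = (k - 2) a_k / (k+1)^2:
  a_1 = (0 - 2)(1) / 1^2 = -2/1 = -2
  a_2 = (1 - 2)(-2) / 2^2 = 2/4 = 1/2
Hence L_2(x) = x^2/2 - 2 x + 1.

L_2(x); series = x^2/2 - 2 x + 1


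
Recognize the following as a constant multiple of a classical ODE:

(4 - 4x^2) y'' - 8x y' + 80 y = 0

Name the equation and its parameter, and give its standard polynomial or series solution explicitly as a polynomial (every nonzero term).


All three coefficients share the factor 4; dividing through by 4 gives  (1 - x^2) y'' - 2x y' + 20 y = 0.
This matches the Legendre equation (1 - x^2) y'' - 2x y' + n(n+1) y = 0 (note the -2x y' term) with n(n+1) = 20, so n = 4; the polynomial solution is P_4(x).
With y = sum_k a_k x^k, matching x^k gives (k+2)(k+1) a_{k+2} = [k(k+1) - n(n+1)] a_k = (k - 4)(k + 5) a_k. The right side vanishes at k = 4, so the series with the parity of 4 terminates at degree 4.
Standard normalization (P_n(1) = 1): leading coefficient (2n)!/(2^n (n!)^2) = 40320/(16*576) = 35/8, so a_4 = 35/8. Work downward with a_k = (k+1)(k+2) a_{k+2} / ((k - 4)(k + 5)):
  a_2 = (3)(4)(35/8) / ((2 - 4)(2 + 5)) = (105/2)/(-14) = -15/4
  a_0 = (1)(2)(-15/4) / ((0 - 4)(0 + 5)) = (-15/2)/(-20) = 3/8
Hence P_4(x) = 35 x^4/8 - 15 x^2/4 + 3/8.

P_4(x); series = 35 x^4/8 - 15 x^2/4 + 3/8


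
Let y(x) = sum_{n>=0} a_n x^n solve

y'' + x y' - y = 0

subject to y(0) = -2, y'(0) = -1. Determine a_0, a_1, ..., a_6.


Ansatz: y(x) = sum_{n>=0} a_n x^n, so y'(x) = sum_{n>=1} n a_n x^(n-1) and y''(x) = sum_{n>=2} n(n-1) a_n x^(n-2).
Substitute into P(x) y'' + Q(x) y' + R(x) y = 0 with P(x) = 1, Q(x) = x, R(x) = -1, and match powers of x.
Initial conditions: a_0 = -2, a_1 = -1.
Setting the coefficient of each power of x to zero and solving order by order (substituting the coefficients already found):
  x^0: 2 a_2 - a_0 = 0  ->  2 a_2 = a_0 = -2  ->  a_2 = -1
  x^1: 6 a_3 = 0  ->  a_3 = 0
  x^2: 12 a_4 + a_2 = 0  ->  12 a_4 = -a_2 = 1  ->  a_4 = 1/12
  x^3: 20 a_5 + 2 a_3 = 0  ->  20 a_5 = -2 a_3 = 0  ->  a_5 = 0
  x^4: 30 a_6 + 3 a_4 = 0  ->  30 a_6 = -3 a_4 = -1/4  ->  a_6 = -1/120
Truncated series: y(x) = -2 - x - x^2 + (1/12) x^4 - (1/120) x^6 + O(x^7).

a_0 = -2; a_1 = -1; a_2 = -1; a_3 = 0; a_4 = 1/12; a_5 = 0; a_6 = -1/120


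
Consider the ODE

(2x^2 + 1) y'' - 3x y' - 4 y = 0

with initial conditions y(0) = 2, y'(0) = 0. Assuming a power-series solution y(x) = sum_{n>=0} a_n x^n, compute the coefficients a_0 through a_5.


Ansatz: y(x) = sum_{n>=0} a_n x^n, so y'(x) = sum_{n>=1} n a_n x^(n-1) and y''(x) = sum_{n>=2} n(n-1) a_n x^(n-2).
Substitute into P(x) y'' + Q(x) y' + R(x) y = 0 with P(x) = 2x^2 + 1, Q(x) = -3x, R(x) = -4, and match powers of x.
Initial conditions: a_0 = 2, a_1 = 0.
Setting the coefficient of each power of x to zero and solving order by order (substituting the coefficients already found):
  x^0: 2 a_2 - 4 a_0 = 0  ->  2 a_2 = 4 a_0 = 8  ->  a_2 = 4
  x^1: 6 a_3 - 7 a_1 = 0  ->  6 a_3 = 7 a_1 = 0  ->  a_3 = 0
  x^2: 12 a_4 - 6 a_2 = 0  ->  12 a_4 = 6 a_2 = 24  ->  a_4 = 2
  x^3: 20 a_5 - a_3 = 0  ->  20 a_5 = a_3 = 0  ->  a_5 = 0
Truncated series: y(x) = 2 + 4 x^2 + 2 x^4 + O(x^6).

a_0 = 2; a_1 = 0; a_2 = 4; a_3 = 0; a_4 = 2; a_5 = 0


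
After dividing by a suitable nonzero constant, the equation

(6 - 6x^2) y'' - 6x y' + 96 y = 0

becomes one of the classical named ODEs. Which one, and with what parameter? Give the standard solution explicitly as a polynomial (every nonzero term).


All three coefficients share the factor 6; dividing through by 6 gives  (1 - x^2) y'' - x y' + 16 y = 0.
This matches the Chebyshev equation (1 - x^2) y'' - x y' + n^2 y = 0 (note the -x y' term, not -2x y') with n^2 = 16, so n = 4; the polynomial solution is T_4(x).
With y = sum_k a_k x^k, matching x^k gives (k+2)(k+1) a_{k+2} = (k^2 - n^2) a_k = (k - 4)(k + 4) a_k. The right side vanishes at k = 4, so the series with the parity of 4 terminates at degree 4.
Standard normalization: leading coefficient of T_n is 2^(n-1), so a_4 = 2^3 = 8. Work downward with a_k = (k+1)(k+2) a_{k+2} / ((k - 4)(k + 4)):
  a_2 = (3)(4)(8) / ((2 - 4)(2 + 4)) = 96/(-12) = -8
  a_0 = (1)(2)(-8) / ((0 - 4)(0 + 4)) = -16/(-16) = 1
Hence T_4(x) = 8 x^4 - 8 x^2 + 1.

T_4(x); series = 8 x^4 - 8 x^2 + 1


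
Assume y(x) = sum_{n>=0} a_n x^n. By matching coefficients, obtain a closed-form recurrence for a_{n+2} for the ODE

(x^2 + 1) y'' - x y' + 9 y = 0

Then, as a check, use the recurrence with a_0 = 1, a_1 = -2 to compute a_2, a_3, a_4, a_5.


Substitute y = sum_n a_n x^n.
(1 + 1 x^2) y'' contributes (n+2)(n+1) a_{n+2} + n(n-1) a_n at x^n.
-x y'(x) contributes -n a_n at x^n.
9 y(x) contributes 9 a_n at x^n.
Matching x^n: (n+2)(n+1) a_{n+2} + (n(n-1) - n + 9) a_n = 0.
Thus a_{n+2} = (-n(n-1) + n - 9) / ((n+1)(n+2)) * a_n.

Check with a_0 = 1, a_1 = -2 (apply the recurrence for n = 0, 1, 2, 3): a_0 = 1, a_1 = -2, a_2 = -9/2, a_3 = 8/3, a_4 = 27/8, a_5 = -8/5.

a_(n+2) = (-n(n-1) + n - 9) / ((n+1)(n+2)) * a_n; check: a_0 = 1, a_1 = -2, a_2 = -9/2, a_3 = 8/3, a_4 = 27/8, a_5 = -8/5


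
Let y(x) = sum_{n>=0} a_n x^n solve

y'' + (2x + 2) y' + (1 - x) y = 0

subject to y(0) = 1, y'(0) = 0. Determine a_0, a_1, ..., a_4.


Ansatz: y(x) = sum_{n>=0} a_n x^n, so y'(x) = sum_{n>=1} n a_n x^(n-1) and y''(x) = sum_{n>=2} n(n-1) a_n x^(n-2).
Substitute into P(x) y'' + Q(x) y' + R(x) y = 0 with P(x) = 1, Q(x) = 2x + 2, R(x) = 1 - x, and match powers of x.
Initial conditions: a_0 = 1, a_1 = 0.
Setting the coefficient of each power of x to zero and solving order by order (substituting the coefficients already found):
  x^0: 2 a_2 + 2 a_1 + a_0 = 0  ->  2 a_2 = -2 a_1 - a_0 = -1  ->  a_2 = -1/2
  x^1: 6 a_3 + 4 a_2 + 3 a_1 - a_0 = 0  ->  6 a_3 = -4 a_2 - 3 a_1 + a_0 = 3  ->  a_3 = 1/2
  x^2: 12 a_4 + 6 a_3 + 5 a_2 - a_1 = 0  ->  12 a_4 = -6 a_3 - 5 a_2 + a_1 = -1/2  ->  a_4 = -1/24
Truncated series: y(x) = 1 - (1/2) x^2 + (1/2) x^3 - (1/24) x^4 + O(x^5).

a_0 = 1; a_1 = 0; a_2 = -1/2; a_3 = 1/2; a_4 = -1/24


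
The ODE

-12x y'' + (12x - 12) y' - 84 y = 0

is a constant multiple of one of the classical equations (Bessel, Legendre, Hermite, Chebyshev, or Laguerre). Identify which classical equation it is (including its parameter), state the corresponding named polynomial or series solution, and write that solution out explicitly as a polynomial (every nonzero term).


All three coefficients share the factor -12; dividing through by -12 gives  x y'' + (1 - x) y' + 7 y = 0.
This matches the Laguerre equation x y'' + (1 - x) y' + n y = 0 with n = 7; the polynomial solution is L_7(x).
With y = sum_k a_k x^k, matching x^k gives (k+1)k a_{k+1} + (k+1) a_{k+1} - k a_k + n a_k = 0, i.e. (k+1)^2 a_{k+1} = (k - n) a_k = (k - 7) a_k. The right side vanishes at k = 7, so the series terminates at degree 7.
Standard normalization L_n(0) = 1 gives a_0 = 1. Work upward with a_{k+1} = (k - 7) a_k / (k+1)^2:
  a_1 = (0 - 7)(1) / 1^2 = -7/1 = -7
  a_2 = (1 - 7)(-7) / 2^2 = 42/4 = 21/2
  a_3 = (2 - 7)(21/2) / 3^2 = (-105/2)/9 = -35/6
  a_4 = (3 - 7)(-35/6) / 4^2 = (70/3)/16 = 35/24
  a_5 = (4 - 7)(35/24) / 5^2 = (-35/8)/25 = -7/40
  a_6 = (5 - 7)(-7/40) / 6^2 = (7/20)/36 = 7/720
  a_7 = (6 - 7)(7/720) / 7^2 = (-7/720)/49 = -1/5040
Hence L_7(x) = -x^7/5040 + 7 x^6/720 - 7 x^5/40 + 35 x^4/24 - 35 x^3/6 + 21 x^2/2 - 7 x + 1.

L_7(x); series = -x^7/5040 + 7 x^6/720 - 7 x^5/40 + 35 x^4/24 - 35 x^3/6 + 21 x^2/2 - 7 x + 1


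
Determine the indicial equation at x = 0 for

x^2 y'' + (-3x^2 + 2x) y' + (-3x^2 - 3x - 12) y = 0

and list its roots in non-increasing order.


Divide by x^2 to reach normal form y'' + P_1(x) y' + P_2(x) y = 0 with P_1(x) = -3 + 2/x and P_2(x) = -3 - 3/x - 12/x^2.
x = 0 is a singular point because the y'-coefficient -3 + 2/x has a pole at x = 0 and the y-coefficient -3 - 3/x - 12/x^2 has a pole at x = 0.
It is a regular singular point because x P_1(x) = p(x) = 2 - 3x and x^2 P_2(x) = q(x) = -3x^2 - 3x - 12 are polynomials, hence analytic at x = 0.
p(0) = 2,  q(0) = -12.
Indicial equation: r(r-1) + p(0) r + q(0) = 0, i.e. r^2 + (p(0) - 1) r + q(0) = 0, i.e. r^2 + 1 r - 12 = 0.
Discriminant: (1)^2 - 4(-12) = 49, so r = (-1 ± 7)/2.
Solving: r_1 = 3, r_2 = -4.

indicial: r^2 + 1 r - 12 = 0; roots r_1 = 3, r_2 = -4


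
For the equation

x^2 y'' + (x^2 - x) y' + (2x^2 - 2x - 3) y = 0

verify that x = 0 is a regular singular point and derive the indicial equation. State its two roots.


Divide by x^2 to reach normal form y'' + P_1(x) y' + P_2(x) y = 0 with P_1(x) = 1 - 1/x and P_2(x) = 2 - 2/x - 3/x^2.
x = 0 is a singular point because the y'-coefficient 1 - 1/x has a pole at x = 0 and the y-coefficient 2 - 2/x - 3/x^2 has a pole at x = 0.
It is a regular singular point because x P_1(x) = p(x) = x - 1 and x^2 P_2(x) = q(x) = 2x^2 - 2x - 3 are polynomials, hence analytic at x = 0.
p(0) = -1,  q(0) = -3.
Indicial equation: r(r-1) + p(0) r + q(0) = 0, i.e. r^2 + (p(0) - 1) r + q(0) = 0, i.e. r^2 - 2 r - 3 = 0.
Discriminant: (-2)^2 - 4(-3) = 16, so r = (2 ± 4)/2.
Solving: r_1 = 3, r_2 = -1.

indicial: r^2 - 2 r - 3 = 0; roots r_1 = 3, r_2 = -1


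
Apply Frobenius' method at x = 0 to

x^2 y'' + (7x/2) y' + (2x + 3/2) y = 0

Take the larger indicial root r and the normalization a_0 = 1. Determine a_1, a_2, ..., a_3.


Write in Frobenius form y'' + (p(x)/x) y' + (q(x)/x^2) y = 0:
  p(x) = 7/2,  q(x) = 2x + 3/2.
Indicial equation: r(r-1) + (7/2) r + (3/2) = 0 -> roots r_1 = -1, r_2 = -3/2.
Take r = r_1 = -1. Let y(x) = x^r sum_{n>=0} a_n x^n with a_0 = 1.
Substitute y = x^r sum a_n x^n and match x^{r+n}. The recurrence is
  D(n) a_n + 2 a_{n-1} = 0,  where D(n) = (r+n)(r+n-1) + (7/2)(r+n) + (3/2).
  a_n = -2 / D(n) * a_{n-1}.
Since the indicial polynomial factors as (r - r_1)(r - r_2), D(n) = (r_1 + n - r_1)(r_1 + n - r_2) = n(n + 1/2).
Evaluating step by step (a_0 = 1):
  n = 1: D(1) = 1(1 + 1/2) = 3/2; numerator = -2(1) = -2; a_1 = (-2)/(3/2) = -4/3
  n = 2: D(2) = 2(2 + 1/2) = 5; numerator = -2(-4/3) = 8/3; a_2 = (8/3)/(5) = 8/15
  n = 3: D(3) = 3(3 + 1/2) = 21/2; numerator = -2(8/15) = -16/15; a_3 = (-16/15)/(21/2) = -32/315

r = -1; a_0 = 1; a_1 = -4/3; a_2 = 8/15; a_3 = -32/315


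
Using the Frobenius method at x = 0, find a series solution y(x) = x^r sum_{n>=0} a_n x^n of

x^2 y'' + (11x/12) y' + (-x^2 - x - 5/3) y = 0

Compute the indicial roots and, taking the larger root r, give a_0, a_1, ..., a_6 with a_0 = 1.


Write in Frobenius form y'' + (p(x)/x) y' + (q(x)/x^2) y = 0:
  p(x) = 11/12,  q(x) = -x^2 - x - 5/3.
Indicial equation: r(r-1) + (11/12) r + (-5/3) = 0 -> roots r_1 = 4/3, r_2 = -5/4.
Take r = r_1 = 4/3. Let y(x) = x^r sum_{n>=0} a_n x^n with a_0 = 1.
Substitute y = x^r sum a_n x^n and match x^{r+n}. The recurrence is
  D(n) a_n - 1 a_{n-1} - 1 a_{n-2} = 0,  where D(n) = (r+n)(r+n-1) + (11/12)(r+n) + (-5/3).
  a_n = [1 a_{n-1} + 1 a_{n-2}] / D(n).
Since the indicial polynomial factors as (r - r_1)(r - r_2), D(n) = (r_1 + n - r_1)(r_1 + n - r_2) = n(n + 31/12).
Evaluating step by step (a_0 = 1):
  n = 1: D(1) = 1(1 + 31/12) = 43/12; numerator = 1(1) = 1; a_1 = (1)/(43/12) = 12/43
  n = 2: D(2) = 2(2 + 31/12) = 55/6; numerator = 1(12/43) + 1(1) = 55/43; a_2 = (55/43)/(55/6) = 6/43
  n = 3: D(3) = 3(3 + 31/12) = 67/4; numerator = 1(6/43) + 1(12/43) = 18/43; a_3 = (18/43)/(67/4) = 72/2881
  n = 4: D(4) = 4(4 + 31/12) = 79/3; numerator = 1(72/2881) + 1(6/43) = 474/2881; a_4 = (474/2881)/(79/3) = 18/2881
  n = 5: D(5) = 5(5 + 31/12) = 455/12; numerator = 1(18/2881) + 1(72/2881) = 90/2881; a_5 = (90/2881)/(455/12) = 216/262171
  n = 6: D(6) = 6(6 + 31/12) = 103/2; numerator = 1(216/262171) + 1(18/2881) = 1854/262171; a_6 = (1854/262171)/(103/2) = 36/262171

r = 4/3; a_0 = 1; a_1 = 12/43; a_2 = 6/43; a_3 = 72/2881; a_4 = 18/2881; a_5 = 216/262171; a_6 = 36/262171


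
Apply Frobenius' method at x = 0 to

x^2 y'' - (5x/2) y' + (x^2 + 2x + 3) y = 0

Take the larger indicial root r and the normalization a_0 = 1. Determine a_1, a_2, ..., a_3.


Write in Frobenius form y'' + (p(x)/x) y' + (q(x)/x^2) y = 0:
  p(x) = -5/2,  q(x) = x^2 + 2x + 3.
Indicial equation: r(r-1) + (-5/2) r + (3) = 0 -> roots r_1 = 2, r_2 = 3/2.
Take r = r_1 = 2. Let y(x) = x^r sum_{n>=0} a_n x^n with a_0 = 1.
Substitute y = x^r sum a_n x^n and match x^{r+n}. The recurrence is
  D(n) a_n + 2 a_{n-1} + 1 a_{n-2} = 0,  where D(n) = (r+n)(r+n-1) + (-5/2)(r+n) + (3).
  a_n = [-2 a_{n-1} - 1 a_{n-2}] / D(n).
Since the indicial polynomial factors as (r - r_1)(r - r_2), D(n) = (r_1 + n - r_1)(r_1 + n - r_2) = n(n + 1/2).
Evaluating step by step (a_0 = 1):
  n = 1: D(1) = 1(1 + 1/2) = 3/2; numerator = -2(1) = -2; a_1 = (-2)/(3/2) = -4/3
  n = 2: D(2) = 2(2 + 1/2) = 5; numerator = -2(-4/3) - 1(1) = 5/3; a_2 = (5/3)/(5) = 1/3
  n = 3: D(3) = 3(3 + 1/2) = 21/2; numerator = -2(1/3) - 1(-4/3) = 2/3; a_3 = (2/3)/(21/2) = 4/63

r = 2; a_0 = 1; a_1 = -4/3; a_2 = 1/3; a_3 = 4/63


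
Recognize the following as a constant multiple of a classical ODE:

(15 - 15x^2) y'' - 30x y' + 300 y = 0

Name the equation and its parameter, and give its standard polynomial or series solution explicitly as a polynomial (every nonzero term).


All three coefficients share the factor 15; dividing through by 15 gives  (1 - x^2) y'' - 2x y' + 20 y = 0.
This matches the Legendre equation (1 - x^2) y'' - 2x y' + n(n+1) y = 0 (note the -2x y' term) with n(n+1) = 20, so n = 4; the polynomial solution is P_4(x).
With y = sum_k a_k x^k, matching x^k gives (k+2)(k+1) a_{k+2} = [k(k+1) - n(n+1)] a_k = (k - 4)(k + 5) a_k. The right side vanishes at k = 4, so the series with the parity of 4 terminates at degree 4.
Standard normalization (P_n(1) = 1): leading coefficient (2n)!/(2^n (n!)^2) = 40320/(16*576) = 35/8, so a_4 = 35/8. Work downward with a_k = (k+1)(k+2) a_{k+2} / ((k - 4)(k + 5)):
  a_2 = (3)(4)(35/8) / ((2 - 4)(2 + 5)) = (105/2)/(-14) = -15/4
  a_0 = (1)(2)(-15/4) / ((0 - 4)(0 + 5)) = (-15/2)/(-20) = 3/8
Hence P_4(x) = 35 x^4/8 - 15 x^2/4 + 3/8.

P_4(x); series = 35 x^4/8 - 15 x^2/4 + 3/8


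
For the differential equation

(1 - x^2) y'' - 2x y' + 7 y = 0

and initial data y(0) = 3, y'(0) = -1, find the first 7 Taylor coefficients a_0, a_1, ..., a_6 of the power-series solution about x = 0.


Ansatz: y(x) = sum_{n>=0} a_n x^n, so y'(x) = sum_{n>=1} n a_n x^(n-1) and y''(x) = sum_{n>=2} n(n-1) a_n x^(n-2).
Substitute into P(x) y'' + Q(x) y' + R(x) y = 0 with P(x) = 1 - x^2, Q(x) = -2x, R(x) = 7, and match powers of x.
Initial conditions: a_0 = 3, a_1 = -1.
Setting the coefficient of each power of x to zero and solving order by order (substituting the coefficients already found):
  x^0: 2 a_2 + 7 a_0 = 0  ->  2 a_2 = -7 a_0 = -21  ->  a_2 = -21/2
  x^1: 6 a_3 + 5 a_1 = 0  ->  6 a_3 = -5 a_1 = 5  ->  a_3 = 5/6
  x^2: 12 a_4 + a_2 = 0  ->  12 a_4 = -a_2 = 21/2  ->  a_4 = 7/8
  x^3: 20 a_5 - 5 a_3 = 0  ->  20 a_5 = 5 a_3 = 25/6  ->  a_5 = 5/24
  x^4: 30 a_6 - 13 a_4 = 0  ->  30 a_6 = 13 a_4 = 91/8  ->  a_6 = 91/240
Truncated series: y(x) = 3 - x - (21/2) x^2 + (5/6) x^3 + (7/8) x^4 + (5/24) x^5 + (91/240) x^6 + O(x^7).

a_0 = 3; a_1 = -1; a_2 = -21/2; a_3 = 5/6; a_4 = 7/8; a_5 = 5/24; a_6 = 91/240


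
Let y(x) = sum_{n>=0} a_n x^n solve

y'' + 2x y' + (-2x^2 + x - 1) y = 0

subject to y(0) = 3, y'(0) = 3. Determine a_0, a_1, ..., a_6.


Ansatz: y(x) = sum_{n>=0} a_n x^n, so y'(x) = sum_{n>=1} n a_n x^(n-1) and y''(x) = sum_{n>=2} n(n-1) a_n x^(n-2).
Substitute into P(x) y'' + Q(x) y' + R(x) y = 0 with P(x) = 1, Q(x) = 2x, R(x) = -2x^2 + x - 1, and match powers of x.
Initial conditions: a_0 = 3, a_1 = 3.
Setting the coefficient of each power of x to zero and solving order by order (substituting the coefficients already found):
  x^0: 2 a_2 - a_0 = 0  ->  2 a_2 = a_0 = 3  ->  a_2 = 3/2
  x^1: 6 a_3 + a_1 + a_0 = 0  ->  6 a_3 = -a_1 - a_0 = -6  ->  a_3 = -1
  x^2: 12 a_4 + 3 a_2 + a_1 - 2 a_0 = 0  ->  12 a_4 = -3 a_2 - a_1 + 2 a_0 = -3/2  ->  a_4 = -1/8
  x^3: 20 a_5 + 5 a_3 + a_2 - 2 a_1 = 0  ->  20 a_5 = -5 a_3 - a_2 + 2 a_1 = 19/2  ->  a_5 = 19/40
  x^4: 30 a_6 + 7 a_4 + a_3 - 2 a_2 = 0  ->  30 a_6 = -7 a_4 - a_3 + 2 a_2 = 39/8  ->  a_6 = 13/80
Truncated series: y(x) = 3 + 3 x + (3/2) x^2 - x^3 - (1/8) x^4 + (19/40) x^5 + (13/80) x^6 + O(x^7).

a_0 = 3; a_1 = 3; a_2 = 3/2; a_3 = -1; a_4 = -1/8; a_5 = 19/40; a_6 = 13/80


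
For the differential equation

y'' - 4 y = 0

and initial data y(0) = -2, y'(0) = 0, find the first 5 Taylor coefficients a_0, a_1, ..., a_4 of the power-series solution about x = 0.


Ansatz: y(x) = sum_{n>=0} a_n x^n, so y'(x) = sum_{n>=1} n a_n x^(n-1) and y''(x) = sum_{n>=2} n(n-1) a_n x^(n-2).
Substitute into P(x) y'' + Q(x) y' + R(x) y = 0 with P(x) = 1, Q(x) = 0, R(x) = -4, and match powers of x.
Initial conditions: a_0 = -2, a_1 = 0.
Setting the coefficient of each power of x to zero and solving order by order (substituting the coefficients already found):
  x^0: 2 a_2 - 4 a_0 = 0  ->  2 a_2 = 4 a_0 = -8  ->  a_2 = -4
  x^1: 6 a_3 - 4 a_1 = 0  ->  6 a_3 = 4 a_1 = 0  ->  a_3 = 0
  x^2: 12 a_4 - 4 a_2 = 0  ->  12 a_4 = 4 a_2 = -16  ->  a_4 = -4/3
Truncated series: y(x) = -2 - 4 x^2 - (4/3) x^4 + O(x^5).

a_0 = -2; a_1 = 0; a_2 = -4; a_3 = 0; a_4 = -4/3


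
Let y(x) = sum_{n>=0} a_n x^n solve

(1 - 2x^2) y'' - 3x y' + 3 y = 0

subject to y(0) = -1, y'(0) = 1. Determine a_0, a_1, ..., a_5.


Ansatz: y(x) = sum_{n>=0} a_n x^n, so y'(x) = sum_{n>=1} n a_n x^(n-1) and y''(x) = sum_{n>=2} n(n-1) a_n x^(n-2).
Substitute into P(x) y'' + Q(x) y' + R(x) y = 0 with P(x) = 1 - 2x^2, Q(x) = -3x, R(x) = 3, and match powers of x.
Initial conditions: a_0 = -1, a_1 = 1.
Setting the coefficient of each power of x to zero and solving order by order (substituting the coefficients already found):
  x^0: 2 a_2 + 3 a_0 = 0  ->  2 a_2 = -3 a_0 = 3  ->  a_2 = 3/2
  x^1: 6 a_3 = 0  ->  a_3 = 0
  x^2: 12 a_4 - 7 a_2 = 0  ->  12 a_4 = 7 a_2 = 21/2  ->  a_4 = 7/8
  x^3: 20 a_5 - 18 a_3 = 0  ->  20 a_5 = 18 a_3 = 0  ->  a_5 = 0
Truncated series: y(x) = -1 + x + (3/2) x^2 + (7/8) x^4 + O(x^6).

a_0 = -1; a_1 = 1; a_2 = 3/2; a_3 = 0; a_4 = 7/8; a_5 = 0


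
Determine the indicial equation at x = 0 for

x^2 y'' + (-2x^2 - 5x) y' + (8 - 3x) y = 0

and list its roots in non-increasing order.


Divide by x^2 to reach normal form y'' + P_1(x) y' + P_2(x) y = 0 with P_1(x) = -2 - 5/x and P_2(x) = -3/x + 8/x^2.
x = 0 is a singular point because the y'-coefficient -2 - 5/x has a pole at x = 0 and the y-coefficient -3/x + 8/x^2 has a pole at x = 0.
It is a regular singular point because x P_1(x) = p(x) = -2x - 5 and x^2 P_2(x) = q(x) = 8 - 3x are polynomials, hence analytic at x = 0.
p(0) = -5,  q(0) = 8.
Indicial equation: r(r-1) + p(0) r + q(0) = 0, i.e. r^2 + (p(0) - 1) r + q(0) = 0, i.e. r^2 - 6 r + 8 = 0.
Discriminant: (-6)^2 - 4(8) = 4, so r = (6 ± 2)/2.
Solving: r_1 = 4, r_2 = 2.

indicial: r^2 - 6 r + 8 = 0; roots r_1 = 4, r_2 = 2


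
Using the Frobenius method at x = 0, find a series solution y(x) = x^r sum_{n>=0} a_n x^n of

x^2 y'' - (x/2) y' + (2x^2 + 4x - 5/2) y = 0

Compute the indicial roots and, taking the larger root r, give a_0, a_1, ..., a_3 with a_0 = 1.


Write in Frobenius form y'' + (p(x)/x) y' + (q(x)/x^2) y = 0:
  p(x) = -1/2,  q(x) = 2x^2 + 4x - 5/2.
Indicial equation: r(r-1) + (-1/2) r + (-5/2) = 0 -> roots r_1 = 5/2, r_2 = -1.
Take r = r_1 = 5/2. Let y(x) = x^r sum_{n>=0} a_n x^n with a_0 = 1.
Substitute y = x^r sum a_n x^n and match x^{r+n}. The recurrence is
  D(n) a_n + 4 a_{n-1} + 2 a_{n-2} = 0,  where D(n) = (r+n)(r+n-1) + (-1/2)(r+n) + (-5/2).
  a_n = [-4 a_{n-1} - 2 a_{n-2}] / D(n).
Since the indicial polynomial factors as (r - r_1)(r - r_2), D(n) = (r_1 + n - r_1)(r_1 + n - r_2) = n(n + 7/2).
Evaluating step by step (a_0 = 1):
  n = 1: D(1) = 1(1 + 7/2) = 9/2; numerator = -4(1) = -4; a_1 = (-4)/(9/2) = -8/9
  n = 2: D(2) = 2(2 + 7/2) = 11; numerator = -4(-8/9) - 2(1) = 14/9; a_2 = (14/9)/(11) = 14/99
  n = 3: D(3) = 3(3 + 7/2) = 39/2; numerator = -4(14/99) - 2(-8/9) = 40/33; a_3 = (40/33)/(39/2) = 80/1287

r = 5/2; a_0 = 1; a_1 = -8/9; a_2 = 14/99; a_3 = 80/1287


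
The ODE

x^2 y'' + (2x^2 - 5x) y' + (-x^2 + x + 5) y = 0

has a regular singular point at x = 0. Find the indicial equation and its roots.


Divide by x^2 to reach normal form y'' + P_1(x) y' + P_2(x) y = 0 with P_1(x) = 2 - 5/x and P_2(x) = -1 + 1/x + 5/x^2.
x = 0 is a singular point because the y'-coefficient 2 - 5/x has a pole at x = 0 and the y-coefficient -1 + 1/x + 5/x^2 has a pole at x = 0.
It is a regular singular point because x P_1(x) = p(x) = 2x - 5 and x^2 P_2(x) = q(x) = -x^2 + x + 5 are polynomials, hence analytic at x = 0.
p(0) = -5,  q(0) = 5.
Indicial equation: r(r-1) + p(0) r + q(0) = 0, i.e. r^2 + (p(0) - 1) r + q(0) = 0, i.e. r^2 - 6 r + 5 = 0.
Discriminant: (-6)^2 - 4(5) = 16, so r = (6 ± 4)/2.
Solving: r_1 = 5, r_2 = 1.

indicial: r^2 - 6 r + 5 = 0; roots r_1 = 5, r_2 = 1


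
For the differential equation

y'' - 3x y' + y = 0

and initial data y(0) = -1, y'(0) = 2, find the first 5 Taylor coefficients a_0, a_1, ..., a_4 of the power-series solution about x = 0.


Ansatz: y(x) = sum_{n>=0} a_n x^n, so y'(x) = sum_{n>=1} n a_n x^(n-1) and y''(x) = sum_{n>=2} n(n-1) a_n x^(n-2).
Substitute into P(x) y'' + Q(x) y' + R(x) y = 0 with P(x) = 1, Q(x) = -3x, R(x) = 1, and match powers of x.
Initial conditions: a_0 = -1, a_1 = 2.
Setting the coefficient of each power of x to zero and solving order by order (substituting the coefficients already found):
  x^0: 2 a_2 + a_0 = 0  ->  2 a_2 = -a_0 = 1  ->  a_2 = 1/2
  x^1: 6 a_3 - 2 a_1 = 0  ->  6 a_3 = 2 a_1 = 4  ->  a_3 = 2/3
  x^2: 12 a_4 - 5 a_2 = 0  ->  12 a_4 = 5 a_2 = 5/2  ->  a_4 = 5/24
Truncated series: y(x) = -1 + 2 x + (1/2) x^2 + (2/3) x^3 + (5/24) x^4 + O(x^5).

a_0 = -1; a_1 = 2; a_2 = 1/2; a_3 = 2/3; a_4 = 5/24


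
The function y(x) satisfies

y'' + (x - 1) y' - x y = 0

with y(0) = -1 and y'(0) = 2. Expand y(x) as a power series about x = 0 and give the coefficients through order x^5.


Ansatz: y(x) = sum_{n>=0} a_n x^n, so y'(x) = sum_{n>=1} n a_n x^(n-1) and y''(x) = sum_{n>=2} n(n-1) a_n x^(n-2).
Substitute into P(x) y'' + Q(x) y' + R(x) y = 0 with P(x) = 1, Q(x) = x - 1, R(x) = -x, and match powers of x.
Initial conditions: a_0 = -1, a_1 = 2.
Setting the coefficient of each power of x to zero and solving order by order (substituting the coefficients already found):
  x^0: 2 a_2 - a_1 = 0  ->  2 a_2 = a_1 = 2  ->  a_2 = 1
  x^1: 6 a_3 - 2 a_2 + a_1 - a_0 = 0  ->  6 a_3 = 2 a_2 - a_1 + a_0 = -1  ->  a_3 = -1/6
  x^2: 12 a_4 - 3 a_3 + 2 a_2 - a_1 = 0  ->  12 a_4 = 3 a_3 - 2 a_2 + a_1 = -1/2  ->  a_4 = -1/24
  x^3: 20 a_5 - 4 a_4 + 3 a_3 - a_2 = 0  ->  20 a_5 = 4 a_4 - 3 a_3 + a_2 = 4/3  ->  a_5 = 1/15
Truncated series: y(x) = -1 + 2 x + x^2 - (1/6) x^3 - (1/24) x^4 + (1/15) x^5 + O(x^6).

a_0 = -1; a_1 = 2; a_2 = 1; a_3 = -1/6; a_4 = -1/24; a_5 = 1/15


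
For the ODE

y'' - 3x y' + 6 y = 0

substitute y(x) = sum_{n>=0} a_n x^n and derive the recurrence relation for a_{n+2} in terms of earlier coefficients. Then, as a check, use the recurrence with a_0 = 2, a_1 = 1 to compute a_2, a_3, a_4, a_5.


Substitute y = sum_n a_n x^n.
y''(x) has coefficient (n+2)(n+1) a_{n+2} at x^n;
-3 x y'(x) has coefficient -3 n a_n at x^n (shift);
6 y(x) has coefficient 6 a_n at x^n.
Matching x^n: (n+2)(n+1) a_{n+2} + (-3n + 6) a_n = 0.
Thus a_{n+2} = (3n - 6) / ((n+1)(n+2)) * a_n.

Check with a_0 = 2, a_1 = 1 (apply the recurrence for n = 0, 1, 2, 3): a_0 = 2, a_1 = 1, a_2 = -6, a_3 = -1/2, a_4 = 0, a_5 = -3/40.

a_(n+2) = (3n - 6) / ((n+1)(n+2)) * a_n; check: a_0 = 2, a_1 = 1, a_2 = -6, a_3 = -1/2, a_4 = 0, a_5 = -3/40


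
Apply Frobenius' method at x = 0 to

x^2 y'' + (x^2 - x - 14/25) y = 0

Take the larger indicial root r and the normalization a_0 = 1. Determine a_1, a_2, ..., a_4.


Write in Frobenius form y'' + (p(x)/x) y' + (q(x)/x^2) y = 0:
  p(x) = 0,  q(x) = x^2 - x - 14/25.
Indicial equation: r(r-1) + (0) r + (-14/25) = 0 -> roots r_1 = 7/5, r_2 = -2/5.
Take r = r_1 = 7/5. Let y(x) = x^r sum_{n>=0} a_n x^n with a_0 = 1.
Substitute y = x^r sum a_n x^n and match x^{r+n}. The recurrence is
  D(n) a_n - 1 a_{n-1} + 1 a_{n-2} = 0,  where D(n) = (r+n)(r+n-1) + (0)(r+n) + (-14/25).
  a_n = [1 a_{n-1} - 1 a_{n-2}] / D(n).
Since the indicial polynomial factors as (r - r_1)(r - r_2), D(n) = (r_1 + n - r_1)(r_1 + n - r_2) = n(n + 9/5).
Evaluating step by step (a_0 = 1):
  n = 1: D(1) = 1(1 + 9/5) = 14/5; numerator = 1(1) = 1; a_1 = (1)/(14/5) = 5/14
  n = 2: D(2) = 2(2 + 9/5) = 38/5; numerator = 1(5/14) - 1(1) = -9/14; a_2 = (-9/14)/(38/5) = -45/532
  n = 3: D(3) = 3(3 + 9/5) = 72/5; numerator = 1(-45/532) - 1(5/14) = -235/532; a_3 = (-235/532)/(72/5) = -1175/38304
  n = 4: D(4) = 4(4 + 9/5) = 116/5; numerator = 1(-1175/38304) - 1(-45/532) = 295/5472; a_4 = (295/5472)/(116/5) = 1475/634752

r = 7/5; a_0 = 1; a_1 = 5/14; a_2 = -45/532; a_3 = -1175/38304; a_4 = 1475/634752


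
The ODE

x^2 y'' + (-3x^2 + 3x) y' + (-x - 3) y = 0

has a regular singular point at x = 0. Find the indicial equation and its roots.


Divide by x^2 to reach normal form y'' + P_1(x) y' + P_2(x) y = 0 with P_1(x) = -3 + 3/x and P_2(x) = -1/x - 3/x^2.
x = 0 is a singular point because the y'-coefficient -3 + 3/x has a pole at x = 0 and the y-coefficient -1/x - 3/x^2 has a pole at x = 0.
It is a regular singular point because x P_1(x) = p(x) = 3 - 3x and x^2 P_2(x) = q(x) = -x - 3 are polynomials, hence analytic at x = 0.
p(0) = 3,  q(0) = -3.
Indicial equation: r(r-1) + p(0) r + q(0) = 0, i.e. r^2 + (p(0) - 1) r + q(0) = 0, i.e. r^2 + 2 r - 3 = 0.
Discriminant: (2)^2 - 4(-3) = 16, so r = (-2 ± 4)/2.
Solving: r_1 = 1, r_2 = -3.

indicial: r^2 + 2 r - 3 = 0; roots r_1 = 1, r_2 = -3


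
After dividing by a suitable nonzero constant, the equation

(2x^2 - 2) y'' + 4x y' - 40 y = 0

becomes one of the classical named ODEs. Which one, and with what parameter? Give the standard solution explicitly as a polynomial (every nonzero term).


All three coefficients share the factor -2; dividing through by -2 gives  (1 - x^2) y'' - 2x y' + 20 y = 0.
This matches the Legendre equation (1 - x^2) y'' - 2x y' + n(n+1) y = 0 (note the -2x y' term) with n(n+1) = 20, so n = 4; the polynomial solution is P_4(x).
With y = sum_k a_k x^k, matching x^k gives (k+2)(k+1) a_{k+2} = [k(k+1) - n(n+1)] a_k = (k - 4)(k + 5) a_k. The right side vanishes at k = 4, so the series with the parity of 4 terminates at degree 4.
Standard normalization (P_n(1) = 1): leading coefficient (2n)!/(2^n (n!)^2) = 40320/(16*576) = 35/8, so a_4 = 35/8. Work downward with a_k = (k+1)(k+2) a_{k+2} / ((k - 4)(k + 5)):
  a_2 = (3)(4)(35/8) / ((2 - 4)(2 + 5)) = (105/2)/(-14) = -15/4
  a_0 = (1)(2)(-15/4) / ((0 - 4)(0 + 5)) = (-15/2)/(-20) = 3/8
Hence P_4(x) = 35 x^4/8 - 15 x^2/4 + 3/8.

P_4(x); series = 35 x^4/8 - 15 x^2/4 + 3/8


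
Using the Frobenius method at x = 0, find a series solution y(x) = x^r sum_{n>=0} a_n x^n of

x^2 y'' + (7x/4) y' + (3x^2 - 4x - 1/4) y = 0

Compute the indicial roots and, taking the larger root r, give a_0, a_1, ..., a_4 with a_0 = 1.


Write in Frobenius form y'' + (p(x)/x) y' + (q(x)/x^2) y = 0:
  p(x) = 7/4,  q(x) = 3x^2 - 4x - 1/4.
Indicial equation: r(r-1) + (7/4) r + (-1/4) = 0 -> roots r_1 = 1/4, r_2 = -1.
Take r = r_1 = 1/4. Let y(x) = x^r sum_{n>=0} a_n x^n with a_0 = 1.
Substitute y = x^r sum a_n x^n and match x^{r+n}. The recurrence is
  D(n) a_n - 4 a_{n-1} + 3 a_{n-2} = 0,  where D(n) = (r+n)(r+n-1) + (7/4)(r+n) + (-1/4).
  a_n = [4 a_{n-1} - 3 a_{n-2}] / D(n).
Since the indicial polynomial factors as (r - r_1)(r - r_2), D(n) = (r_1 + n - r_1)(r_1 + n - r_2) = n(n + 5/4).
Evaluating step by step (a_0 = 1):
  n = 1: D(1) = 1(1 + 5/4) = 9/4; numerator = 4(1) = 4; a_1 = (4)/(9/4) = 16/9
  n = 2: D(2) = 2(2 + 5/4) = 13/2; numerator = 4(16/9) - 3(1) = 37/9; a_2 = (37/9)/(13/2) = 74/117
  n = 3: D(3) = 3(3 + 5/4) = 51/4; numerator = 4(74/117) - 3(16/9) = -328/117; a_3 = (-328/117)/(51/4) = -1312/5967
  n = 4: D(4) = 4(4 + 5/4) = 21; numerator = 4(-1312/5967) - 3(74/117) = -16570/5967; a_4 = (-16570/5967)/(21) = -16570/125307

r = 1/4; a_0 = 1; a_1 = 16/9; a_2 = 74/117; a_3 = -1312/5967; a_4 = -16570/125307


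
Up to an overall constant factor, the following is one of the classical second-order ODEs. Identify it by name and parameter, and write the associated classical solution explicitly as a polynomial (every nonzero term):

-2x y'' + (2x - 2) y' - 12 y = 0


All three coefficients share the factor -2; dividing through by -2 gives  x y'' + (1 - x) y' + 6 y = 0.
This matches the Laguerre equation x y'' + (1 - x) y' + n y = 0 with n = 6; the polynomial solution is L_6(x).
With y = sum_k a_k x^k, matching x^k gives (k+1)k a_{k+1} + (k+1) a_{k+1} - k a_k + n a_k = 0, i.e. (k+1)^2 a_{k+1} = (k - n) a_k = (k - 6) a_k. The right side vanishes at k = 6, so the series terminates at degree 6.
Standard normalization L_n(0) = 1 gives a_0 = 1. Work upward with a_{k+1} = (k - 6) a_k / (k+1)^2:
  a_1 = (0 - 6)(1) / 1^2 = -6/1 = -6
  a_2 = (1 - 6)(-6) / 2^2 = 30/4 = 15/2
  a_3 = (2 - 6)(15/2) / 3^2 = -30/9 = -10/3
  a_4 = (3 - 6)(-10/3) / 4^2 = 10/16 = 5/8
  a_5 = (4 - 6)(5/8) / 5^2 = (-5/4)/25 = -1/20
  a_6 = (5 - 6)(-1/20) / 6^2 = (1/20)/36 = 1/720
Hence L_6(x) = x^6/720 - x^5/20 + 5 x^4/8 - 10 x^3/3 + 15 x^2/2 - 6 x + 1.

L_6(x); series = x^6/720 - x^5/20 + 5 x^4/8 - 10 x^3/3 + 15 x^2/2 - 6 x + 1


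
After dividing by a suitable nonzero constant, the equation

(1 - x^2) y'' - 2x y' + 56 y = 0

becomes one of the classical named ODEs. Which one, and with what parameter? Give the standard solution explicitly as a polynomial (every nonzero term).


The equation is already in a standard form:  (1 - x^2) y'' - 2x y' + 56 y = 0.
This matches the Legendre equation (1 - x^2) y'' - 2x y' + n(n+1) y = 0 (note the -2x y' term) with n(n+1) = 56, so n = 7; the polynomial solution is P_7(x).
With y = sum_k a_k x^k, matching x^k gives (k+2)(k+1) a_{k+2} = [k(k+1) - n(n+1)] a_k = (k - 7)(k + 8) a_k. The right side vanishes at k = 7, so the series with the parity of 7 terminates at degree 7.
Standard normalization (P_n(1) = 1): leading coefficient (2n)!/(2^n (n!)^2) = 87178291200/(128*25401600) = 429/16, so a_7 = 429/16. Work downward with a_k = (k+1)(k+2) a_{k+2} / ((k - 7)(k + 8)):
  a_5 = (6)(7)(429/16) / ((5 - 7)(5 + 8)) = (9009/8)/(-26) = -693/16
  a_3 = (4)(5)(-693/16) / ((3 - 7)(3 + 8)) = (-3465/4)/(-44) = 315/16
  a_1 = (2)(3)(315/16) / ((1 - 7)(1 + 8)) = (945/8)/(-54) = -35/16
Hence P_7(x) = 429 x^7/16 - 693 x^5/16 + 315 x^3/16 - 35 x/16.

P_7(x); series = 429 x^7/16 - 693 x^5/16 + 315 x^3/16 - 35 x/16


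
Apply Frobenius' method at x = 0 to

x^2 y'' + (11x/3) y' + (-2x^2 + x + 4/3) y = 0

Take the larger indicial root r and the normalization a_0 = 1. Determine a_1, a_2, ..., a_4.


Write in Frobenius form y'' + (p(x)/x) y' + (q(x)/x^2) y = 0:
  p(x) = 11/3,  q(x) = -2x^2 + x + 4/3.
Indicial equation: r(r-1) + (11/3) r + (4/3) = 0 -> roots r_1 = -2/3, r_2 = -2.
Take r = r_1 = -2/3. Let y(x) = x^r sum_{n>=0} a_n x^n with a_0 = 1.
Substitute y = x^r sum a_n x^n and match x^{r+n}. The recurrence is
  D(n) a_n + 1 a_{n-1} - 2 a_{n-2} = 0,  where D(n) = (r+n)(r+n-1) + (11/3)(r+n) + (4/3).
  a_n = [-1 a_{n-1} + 2 a_{n-2}] / D(n).
Since the indicial polynomial factors as (r - r_1)(r - r_2), D(n) = (r_1 + n - r_1)(r_1 + n - r_2) = n(n + 4/3).
Evaluating step by step (a_0 = 1):
  n = 1: D(1) = 1(1 + 4/3) = 7/3; numerator = -1(1) = -1; a_1 = (-1)/(7/3) = -3/7
  n = 2: D(2) = 2(2 + 4/3) = 20/3; numerator = -1(-3/7) + 2(1) = 17/7; a_2 = (17/7)/(20/3) = 51/140
  n = 3: D(3) = 3(3 + 4/3) = 13; numerator = -1(51/140) + 2(-3/7) = -171/140; a_3 = (-171/140)/(13) = -171/1820
  n = 4: D(4) = 4(4 + 4/3) = 64/3; numerator = -1(-171/1820) + 2(51/140) = 1497/1820; a_4 = (1497/1820)/(64/3) = 4491/116480

r = -2/3; a_0 = 1; a_1 = -3/7; a_2 = 51/140; a_3 = -171/1820; a_4 = 4491/116480


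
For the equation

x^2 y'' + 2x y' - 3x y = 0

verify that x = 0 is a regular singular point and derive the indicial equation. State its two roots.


Divide by x^2 to reach normal form y'' + P_1(x) y' + P_2(x) y = 0 with P_1(x) = 2/x and P_2(x) = -3/x.
x = 0 is a singular point because the y'-coefficient 2/x has a pole at x = 0 and the y-coefficient -3/x has a pole at x = 0.
It is a regular singular point because x P_1(x) = p(x) = 2 and x^2 P_2(x) = q(x) = -3x are polynomials, hence analytic at x = 0.
p(0) = 2,  q(0) = 0.
Indicial equation: r(r-1) + p(0) r + q(0) = 0, i.e. r^2 + (p(0) - 1) r + q(0) = 0, i.e. r^2 + 1 r = 0.
Discriminant: (1)^2 - 4(0) = 1, so r = (-1 ± 1)/2.
Solving: r_1 = 0, r_2 = -1.

indicial: r^2 + 1 r = 0; roots r_1 = 0, r_2 = -1


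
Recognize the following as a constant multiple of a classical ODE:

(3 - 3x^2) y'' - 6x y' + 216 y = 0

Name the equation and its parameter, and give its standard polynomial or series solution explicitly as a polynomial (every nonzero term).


All three coefficients share the factor 3; dividing through by 3 gives  (1 - x^2) y'' - 2x y' + 72 y = 0.
This matches the Legendre equation (1 - x^2) y'' - 2x y' + n(n+1) y = 0 (note the -2x y' term) with n(n+1) = 72, so n = 8; the polynomial solution is P_8(x).
With y = sum_k a_k x^k, matching x^k gives (k+2)(k+1) a_{k+2} = [k(k+1) - n(n+1)] a_k = (k - 8)(k + 9) a_k. The right side vanishes at k = 8, so the series with the parity of 8 terminates at degree 8.
Standard normalization (P_n(1) = 1): leading coefficient (2n)!/(2^n (n!)^2) = 20922789888000/(256*1625702400) = 6435/128, so a_8 = 6435/128. Work downward with a_k = (k+1)(k+2) a_{k+2} / ((k - 8)(k + 9)):
  a_6 = (7)(8)(6435/128) / ((6 - 8)(6 + 9)) = (45045/16)/(-30) = -3003/32
  a_4 = (5)(6)(-3003/32) / ((4 - 8)(4 + 9)) = (-45045/16)/(-52) = 3465/64
  a_2 = (3)(4)(3465/64) / ((2 - 8)(2 + 9)) = (10395/16)/(-66) = -315/32
  a_0 = (1)(2)(-315/32) / ((0 - 8)(0 + 9)) = (-315/16)/(-72) = 35/128
Hence P_8(x) = 6435 x^8/128 - 3003 x^6/32 + 3465 x^4/64 - 315 x^2/32 + 35/128.

P_8(x); series = 6435 x^8/128 - 3003 x^6/32 + 3465 x^4/64 - 315 x^2/32 + 35/128


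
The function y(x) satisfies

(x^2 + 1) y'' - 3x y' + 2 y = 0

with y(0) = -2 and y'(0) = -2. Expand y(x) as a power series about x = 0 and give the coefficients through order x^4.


Ansatz: y(x) = sum_{n>=0} a_n x^n, so y'(x) = sum_{n>=1} n a_n x^(n-1) and y''(x) = sum_{n>=2} n(n-1) a_n x^(n-2).
Substitute into P(x) y'' + Q(x) y' + R(x) y = 0 with P(x) = x^2 + 1, Q(x) = -3x, R(x) = 2, and match powers of x.
Initial conditions: a_0 = -2, a_1 = -2.
Setting the coefficient of each power of x to zero and solving order by order (substituting the coefficients already found):
  x^0: 2 a_2 + 2 a_0 = 0  ->  2 a_2 = -2 a_0 = 4  ->  a_2 = 2
  x^1: 6 a_3 - a_1 = 0  ->  6 a_3 = a_1 = -2  ->  a_3 = -1/3
  x^2: 12 a_4 - 2 a_2 = 0  ->  12 a_4 = 2 a_2 = 4  ->  a_4 = 1/3
Truncated series: y(x) = -2 - 2 x + 2 x^2 - (1/3) x^3 + (1/3) x^4 + O(x^5).

a_0 = -2; a_1 = -2; a_2 = 2; a_3 = -1/3; a_4 = 1/3


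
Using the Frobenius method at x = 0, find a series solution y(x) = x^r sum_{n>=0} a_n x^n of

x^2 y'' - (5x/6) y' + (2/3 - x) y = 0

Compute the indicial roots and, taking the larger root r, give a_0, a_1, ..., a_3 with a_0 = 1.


Write in Frobenius form y'' + (p(x)/x) y' + (q(x)/x^2) y = 0:
  p(x) = -5/6,  q(x) = 2/3 - x.
Indicial equation: r(r-1) + (-5/6) r + (2/3) = 0 -> roots r_1 = 4/3, r_2 = 1/2.
Take r = r_1 = 4/3. Let y(x) = x^r sum_{n>=0} a_n x^n with a_0 = 1.
Substitute y = x^r sum a_n x^n and match x^{r+n}. The recurrence is
  D(n) a_n - 1 a_{n-1} = 0,  where D(n) = (r+n)(r+n-1) + (-5/6)(r+n) + (2/3).
  a_n = 1 / D(n) * a_{n-1}.
Since the indicial polynomial factors as (r - r_1)(r - r_2), D(n) = (r_1 + n - r_1)(r_1 + n - r_2) = n(n + 5/6).
Evaluating step by step (a_0 = 1):
  n = 1: D(1) = 1(1 + 5/6) = 11/6; numerator = 1(1) = 1; a_1 = (1)/(11/6) = 6/11
  n = 2: D(2) = 2(2 + 5/6) = 17/3; numerator = 1(6/11) = 6/11; a_2 = (6/11)/(17/3) = 18/187
  n = 3: D(3) = 3(3 + 5/6) = 23/2; numerator = 1(18/187) = 18/187; a_3 = (18/187)/(23/2) = 36/4301

r = 4/3; a_0 = 1; a_1 = 6/11; a_2 = 18/187; a_3 = 36/4301


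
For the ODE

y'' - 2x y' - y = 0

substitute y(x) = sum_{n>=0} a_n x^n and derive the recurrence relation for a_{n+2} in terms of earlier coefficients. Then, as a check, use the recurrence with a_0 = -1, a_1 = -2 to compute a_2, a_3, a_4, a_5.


Substitute y = sum_n a_n x^n.
y''(x) has coefficient (n+2)(n+1) a_{n+2} at x^n;
-2 x y'(x) has coefficient -2 n a_n at x^n (shift);
-y(x) has coefficient -1 a_n at x^n.
Matching x^n: (n+2)(n+1) a_{n+2} + (-2n - 1) a_n = 0.
Thus a_{n+2} = (2n + 1) / ((n+1)(n+2)) * a_n.

Check with a_0 = -1, a_1 = -2 (apply the recurrence for n = 0, 1, 2, 3): a_0 = -1, a_1 = -2, a_2 = -1/2, a_3 = -1, a_4 = -5/24, a_5 = -7/20.

a_(n+2) = (2n + 1) / ((n+1)(n+2)) * a_n; check: a_0 = -1, a_1 = -2, a_2 = -1/2, a_3 = -1, a_4 = -5/24, a_5 = -7/20


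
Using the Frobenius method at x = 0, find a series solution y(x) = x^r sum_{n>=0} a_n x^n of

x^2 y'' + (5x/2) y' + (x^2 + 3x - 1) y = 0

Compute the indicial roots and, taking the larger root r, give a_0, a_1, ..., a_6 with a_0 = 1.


Write in Frobenius form y'' + (p(x)/x) y' + (q(x)/x^2) y = 0:
  p(x) = 5/2,  q(x) = x^2 + 3x - 1.
Indicial equation: r(r-1) + (5/2) r + (-1) = 0 -> roots r_1 = 1/2, r_2 = -2.
Take r = r_1 = 1/2. Let y(x) = x^r sum_{n>=0} a_n x^n with a_0 = 1.
Substitute y = x^r sum a_n x^n and match x^{r+n}. The recurrence is
  D(n) a_n + 3 a_{n-1} + 1 a_{n-2} = 0,  where D(n) = (r+n)(r+n-1) + (5/2)(r+n) + (-1).
  a_n = [-3 a_{n-1} - 1 a_{n-2}] / D(n).
Since the indicial polynomial factors as (r - r_1)(r - r_2), D(n) = (r_1 + n - r_1)(r_1 + n - r_2) = n(n + 5/2).
Evaluating step by step (a_0 = 1):
  n = 1: D(1) = 1(1 + 5/2) = 7/2; numerator = -3(1) = -3; a_1 = (-3)/(7/2) = -6/7
  n = 2: D(2) = 2(2 + 5/2) = 9; numerator = -3(-6/7) - 1(1) = 11/7; a_2 = (11/7)/(9) = 11/63
  n = 3: D(3) = 3(3 + 5/2) = 33/2; numerator = -3(11/63) - 1(-6/7) = 1/3; a_3 = (1/3)/(33/2) = 2/99
  n = 4: D(4) = 4(4 + 5/2) = 26; numerator = -3(2/99) - 1(11/63) = -163/693; a_4 = (-163/693)/(26) = -163/18018
  n = 5: D(5) = 5(5 + 5/2) = 75/2; numerator = -3(-163/18018) - 1(2/99) = 125/18018; a_5 = (125/18018)/(75/2) = 5/27027
  n = 6: D(6) = 6(6 + 5/2) = 51; numerator = -3(5/27027) - 1(-163/18018) = 17/2002; a_6 = (17/2002)/(51) = 1/6006

r = 1/2; a_0 = 1; a_1 = -6/7; a_2 = 11/63; a_3 = 2/99; a_4 = -163/18018; a_5 = 5/27027; a_6 = 1/6006
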